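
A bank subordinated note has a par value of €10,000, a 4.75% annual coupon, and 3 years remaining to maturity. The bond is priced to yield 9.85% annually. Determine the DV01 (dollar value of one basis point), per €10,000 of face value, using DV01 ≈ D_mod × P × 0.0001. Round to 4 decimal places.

€2.2691

Periodic yield y = 0.0985.
  t   CF        PV=CF/(1+0.0985)^t    t·PV
  1       475.00       432.4078       432.4078
  2       475.00       393.6348       787.2696
  3    10,475.00     7,902.3061    23,706.9183
  Σ                  8,728.3487    24,926.5957
P = 8,728.3487; D_Mac = 2.85582 yrs; D_mod = 2.59975 yrs.
DV01 ≈ 2.59975 × 8,728.3487 × 0.0001 = 2.269148.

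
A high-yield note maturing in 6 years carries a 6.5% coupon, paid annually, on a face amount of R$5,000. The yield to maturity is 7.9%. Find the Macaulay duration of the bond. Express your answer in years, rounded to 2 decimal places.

Periodic yield y = 0.079. Discount each cash flow and weight by its year:
  t   CF        PV=CF/(1+0.079)^t    t·PV
  1       325.00       301.2048       301.2048
  2       325.00       279.1518       558.3037
  3       325.00       258.7135       776.1404
  4       325.00       239.7715       959.0860
  5       325.00       222.2164     1,111.0821
  6     5,325.00     3,374.3563    20,246.1381
  Σ                  4,675.4144    23,951.9551
Price P = Σ PV = 4,675.4144.
Macaulay duration = Σ(t·PV) / P = 23,951.9551 / 4,675.4144 = 5.12296 years.

5.12 years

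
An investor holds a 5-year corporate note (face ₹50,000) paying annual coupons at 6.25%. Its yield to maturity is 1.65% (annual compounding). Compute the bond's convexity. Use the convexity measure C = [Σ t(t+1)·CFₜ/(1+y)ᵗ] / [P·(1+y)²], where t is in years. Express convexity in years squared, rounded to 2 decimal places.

With y = 0.0165:
  t   CF        PV=CF/(1+0.0165)^t    t·PV        t(t+1)·PV
  1     3,125.00     3,074.2745     3,074.2745       6,148.5489
  2     3,125.00     3,024.3723     6,048.7447      18,146.2340
  3     3,125.00     2,975.2802     8,925.8406      35,703.3625
  4     3,125.00     2,926.9850    11,707.9398      58,539.6991
  5    53,125.00    48,951.0518   244,755.2592   1,468,531.5552
  Σ                 60,951.9638   274,512.0588   1,587,069.3996
P = 60,951.9638.
Convexity = Σ t(t+1)·PV / [P·(1+y)²] = 1,587,069.3996 / (60,951.9638 × 1.033272) = 25.19959.

25.20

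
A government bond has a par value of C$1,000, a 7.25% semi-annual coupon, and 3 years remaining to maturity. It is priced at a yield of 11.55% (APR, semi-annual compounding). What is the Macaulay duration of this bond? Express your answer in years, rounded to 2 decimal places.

2.73 years

Periodic yield y = 0.05775. Discount each cash flow and weight by its period:
  t   CF        PV=CF/(1+0.05775)^t    t·PV
  1        36.25        34.2709        34.2709
  2        36.25        32.3998        64.7995
  3        36.25        30.6308        91.8925
  4        36.25        28.9585       115.8339
  5        36.25        27.3774       136.8872
  6     1,036.25       739.8886     4,439.3316
  Σ                    893.5260     4,883.0157
Price P = Σ PV = 893.5260.
Macaulay duration = Σ(t·PV) / P = 4,883.0157 / 893.5260 = 5.46488 half-year periods.
In years: 5.46488 / 2 = 2.73244 years.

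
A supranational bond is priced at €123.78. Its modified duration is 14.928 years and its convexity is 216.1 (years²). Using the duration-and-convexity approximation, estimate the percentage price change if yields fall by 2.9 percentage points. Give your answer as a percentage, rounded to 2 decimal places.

+52.38%

Duration effect: -D_mod·Δy = -14.928 × (-0.029) = +0.432912
Convexity effect: ½·C·(Δy)² = 0.5 × 216.1 × (-0.029)² = +0.09087005
ΔP/P ≈ +0.432912 + 0.09087005 = +0.52378205
= +52.378205%.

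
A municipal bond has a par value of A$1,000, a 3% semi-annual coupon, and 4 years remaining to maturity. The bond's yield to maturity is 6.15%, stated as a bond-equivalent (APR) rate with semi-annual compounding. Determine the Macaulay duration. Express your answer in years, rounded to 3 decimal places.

3.784 years

Periodic yield y = 0.03075. Discount each cash flow and weight by its period:
  t   CF        PV=CF/(1+0.03075)^t    t·PV
  1        15.00        14.5525        14.5525
  2        15.00        14.1184        28.2367
  3        15.00        13.6972        41.0915
  4        15.00        13.2886        53.1542
  5        15.00        12.8921        64.4606
  6        15.00        12.5075        75.0451
  7        15.00        12.1344        84.9407
  8     1,015.00       796.5982     6,372.7852
  Σ                    889.7888     6,734.2667
Price P = Σ PV = 889.7888.
Macaulay duration = Σ(t·PV) / P = 6,734.2667 / 889.7888 = 7.56839 half-year periods.
In years: 7.56839 / 2 = 3.78419 years.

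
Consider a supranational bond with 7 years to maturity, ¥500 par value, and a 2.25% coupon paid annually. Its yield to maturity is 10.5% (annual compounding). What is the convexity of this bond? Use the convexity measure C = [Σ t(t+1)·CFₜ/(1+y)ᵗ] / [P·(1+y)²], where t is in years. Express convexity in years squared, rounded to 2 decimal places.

40.68

With y = 0.105:
  t   CF        PV=CF/(1+0.105)^t    t·PV        t(t+1)·PV
  1        11.25        10.1810        10.1810          20.3620
  2        11.25         9.2136        18.4271          55.2814
  3        11.25         8.3381        25.0142         100.0569
  4        11.25         7.5458        30.1831         150.9153
  5        11.25         6.8287        34.1437         204.8625
  6        11.25         6.1799        37.0792         259.5543
  7       511.25       254.1542     1,779.0797      14,232.6379
  Σ                    302.4413     1,934.1081      15,023.6703
P = 302.4413.
Convexity = Σ t(t+1)·PV / [P·(1+y)²] = 15,023.6703 / (302.4413 × 1.221025) = 40.68276.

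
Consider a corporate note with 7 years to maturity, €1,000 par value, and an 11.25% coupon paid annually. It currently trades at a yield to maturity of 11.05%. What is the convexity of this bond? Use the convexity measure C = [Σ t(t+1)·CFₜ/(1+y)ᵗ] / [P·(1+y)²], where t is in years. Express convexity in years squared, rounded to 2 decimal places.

With y = 0.1105:
  t   CF        PV=CF/(1+0.1105)^t    t·PV        t(t+1)·PV
  1       112.50       101.3057       101.3057         202.6114
  2       112.50        91.2253       182.4506         547.3519
  3       112.50        82.1480       246.4439         985.7756
  4       112.50        73.9739       295.8954       1,479.4772
  5       112.50        66.6131       333.0655       1,998.3933
  6       112.50        59.9848       359.9087       2,519.3612
  7     1,112.50       534.1584     3,739.1089      29,912.8716
  Σ                  1,009.4092     5,258.1789      37,645.8422
P = 1,009.4092.
Convexity = Σ t(t+1)·PV / [P·(1+y)²] = 37,645.8422 / (1,009.4092 × 1.233210) = 30.24215.

30.24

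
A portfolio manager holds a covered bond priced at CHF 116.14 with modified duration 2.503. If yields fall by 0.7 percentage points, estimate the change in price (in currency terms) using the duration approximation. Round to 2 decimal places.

+CHF 2.03

Duration approximation: ΔP/P ≈ -D_mod · Δy = -2.503 × (-0.007) = +0.017521.
ΔP ≈ 116.14 × (+0.017521) = +2.03488894.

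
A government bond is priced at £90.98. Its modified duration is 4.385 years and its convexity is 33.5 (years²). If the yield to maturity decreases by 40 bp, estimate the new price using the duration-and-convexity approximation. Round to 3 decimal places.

Duration effect: -D_mod·Δy = -4.385 × (-0.004) = +0.017540
Convexity effect: ½·C·(Δy)² = 0.5 × 33.5 × (-0.004)² = +0.0002680
ΔP/P ≈ +0.017540 + 0.0002680 = +0.017808
New price ≈ 90.98 × (1 + 0.017808) = 92.60017184.

£92.600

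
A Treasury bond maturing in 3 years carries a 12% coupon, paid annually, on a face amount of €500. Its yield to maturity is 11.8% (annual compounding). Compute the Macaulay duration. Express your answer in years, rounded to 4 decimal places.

Periodic yield y = 0.118. Discount each cash flow and weight by its year:
  t   CF        PV=CF/(1+0.118)^t    t·PV
  1        60.00        53.6673        53.6673
  2        60.00        48.0029        96.0058
  3       560.00       400.7399     1,202.2198
  Σ                    502.4101     1,351.8929
Price P = Σ PV = 502.4101.
Macaulay duration = Σ(t·PV) / P = 1,351.8929 / 502.4101 = 2.69082 years.

2.6908 years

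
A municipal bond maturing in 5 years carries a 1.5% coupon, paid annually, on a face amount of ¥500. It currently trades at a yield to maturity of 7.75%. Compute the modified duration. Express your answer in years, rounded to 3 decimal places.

4.480 years

Periodic yield y = 0.0775. First find Macaulay duration:
  t   CF        PV=CF/(1+0.0775)^t    t·PV
  1         7.50         6.9606         6.9606
  2         7.50         6.4599        12.9198
  3         7.50         5.9953        17.9858
  4         7.50         5.5641        22.2563
  5       507.50       349.4215     1,747.1076
  Σ                    374.4013     1,807.2301
P = 374.4013; Macaulay duration = 1,807.2301 / 374.4013 = 4.82699 years.
Modified duration = D_Mac / (1 + y) = 4.82699 / 1.0775 = 4.47980 years.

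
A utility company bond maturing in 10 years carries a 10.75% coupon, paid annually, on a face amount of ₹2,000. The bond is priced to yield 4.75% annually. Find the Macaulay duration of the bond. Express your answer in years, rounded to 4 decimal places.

7.2078 years

Periodic yield y = 0.0475. Discount each cash flow and weight by its year:
  t   CF        PV=CF/(1+0.0475)^t    t·PV
  1       215.00       205.2506       205.2506
  2       215.00       195.9433       391.8866
  3       215.00       187.0580       561.1741
  4       215.00       178.5757       714.3028
  5       215.00       170.4780       852.3899
  6       215.00       162.7475       976.4849
  7       215.00       155.3675     1,087.5727
  8       215.00       148.3222     1,186.5777
  9       215.00       141.5964     1,274.3675
  10    2,215.00     1,392.6225    13,926.2252
  Σ                  2,937.9617    21,176.2319
Price P = Σ PV = 2,937.9617.
Macaulay duration = Σ(t·PV) / P = 21,176.2319 / 2,937.9617 = 7.20780 years.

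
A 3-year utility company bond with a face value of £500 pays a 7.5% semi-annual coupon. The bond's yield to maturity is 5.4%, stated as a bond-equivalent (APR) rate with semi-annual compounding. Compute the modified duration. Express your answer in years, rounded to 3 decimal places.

Periodic yield y = 0.027. First find Macaulay duration:
  t   CF        PV=CF/(1+0.027)^t    t·PV
  1        18.75        18.2571        18.2571
  2        18.75        17.7771        35.5542
  3        18.75        17.3097        51.9291
  4        18.75        16.8546        67.4186
  5        18.75        16.4115        82.0576
  6       518.75       442.1152     2,652.6912
  Σ                    528.7252     2,907.9078
P = 528.7252; Macaulay duration = 2,907.9078 / 528.7252 = 5.49985 half-year periods = 2.74992 years.
Modified duration = D_Mac / (1 + y) = 2.74992 / 1.027 = 2.67763 years.

2.678 years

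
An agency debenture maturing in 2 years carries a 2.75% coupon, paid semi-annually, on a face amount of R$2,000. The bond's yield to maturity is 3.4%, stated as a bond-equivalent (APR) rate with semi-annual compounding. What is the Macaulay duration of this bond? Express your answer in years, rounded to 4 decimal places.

1.9594 years

Periodic yield y = 0.017. Discount each cash flow and weight by its period:
  t   CF        PV=CF/(1+0.017)^t    t·PV
  1        27.50        27.0403        27.0403
  2        27.50        26.5883        53.1766
  3        27.50        26.1439        78.4316
  4     2,027.50     1,895.2960     7,581.1841
  Σ                  1,975.0685     7,739.8326
Price P = Σ PV = 1,975.0685.
Macaulay duration = Σ(t·PV) / P = 7,739.8326 / 1,975.0685 = 3.91877 half-year periods.
In years: 3.91877 / 2 = 1.95938 years.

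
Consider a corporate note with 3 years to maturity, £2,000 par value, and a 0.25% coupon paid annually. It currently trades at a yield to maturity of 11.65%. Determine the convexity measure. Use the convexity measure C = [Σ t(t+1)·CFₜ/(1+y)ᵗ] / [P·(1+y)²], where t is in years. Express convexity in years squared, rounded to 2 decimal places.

With y = 0.1165:
  t   CF        PV=CF/(1+0.1165)^t    t·PV        t(t+1)·PV
  1         5.00         4.4783         4.4783           8.9566
  2         5.00         4.0110         8.0220          24.0660
  3     2,005.00     1,440.5827     4,321.7481      17,286.9924
  Σ                  1,449.0720     4,334.2484      17,320.0149
P = 1,449.0720.
Convexity = Σ t(t+1)·PV / [P·(1+y)²] = 17,320.0149 / (1,449.0720 × 1.246572) = 9.58828.

9.59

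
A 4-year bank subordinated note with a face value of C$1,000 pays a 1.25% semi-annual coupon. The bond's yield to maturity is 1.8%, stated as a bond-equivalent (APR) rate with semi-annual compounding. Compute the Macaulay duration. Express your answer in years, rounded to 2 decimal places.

3.91 years

Periodic yield y = 0.009. Discount each cash flow and weight by its period:
  t   CF        PV=CF/(1+0.009)^t    t·PV
  1         6.25         6.1943         6.1943
  2         6.25         6.1390        12.2780
  3         6.25         6.0842        18.2527
  4         6.25         6.0300        24.1199
  5         6.25         5.9762        29.8809
  6         6.25         5.9229        35.5373
  7         6.25         5.8701        41.0904
  8     1,006.25       936.6483     7,493.1866
  Σ                    978.8649     7,660.5401
Price P = Σ PV = 978.8649.
Macaulay duration = Σ(t·PV) / P = 7,660.5401 / 978.8649 = 7.82594 half-year periods.
In years: 7.82594 / 2 = 3.91297 years.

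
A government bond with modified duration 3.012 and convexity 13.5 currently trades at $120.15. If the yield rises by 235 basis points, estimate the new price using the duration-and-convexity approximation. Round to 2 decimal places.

$112.09

Duration effect: -D_mod·Δy = -3.012 × (+0.0235) = -0.070782
Convexity effect: ½·C·(Δy)² = 0.5 × 13.5 × (0.0235)² = +0.0037276875
ΔP/P ≈ -0.070782 + 0.0037276875 = -0.0670543125
New price ≈ 120.15 × (1 - 0.0670543125) = 112.093424353125.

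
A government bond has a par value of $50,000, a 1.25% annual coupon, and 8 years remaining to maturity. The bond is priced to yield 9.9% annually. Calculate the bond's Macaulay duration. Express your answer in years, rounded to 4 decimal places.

Periodic yield y = 0.099. Discount each cash flow and weight by its year:
  t   CF        PV=CF/(1+0.099)^t    t·PV
  1       625.00       568.6988       568.6988
  2       625.00       517.4694     1,034.9387
  3       625.00       470.8547     1,412.5642
  4       625.00       428.4392     1,713.7570
  5       625.00       389.8446     1,949.2231
  6       625.00       354.7267     2,128.3601
  7       625.00       322.7722     2,259.4056
  8    50,625.00    23,789.4004   190,315.2036
  Σ                 26,842.2061   201,382.1512
Price P = Σ PV = 26,842.2061.
Macaulay duration = Σ(t·PV) / P = 201,382.1512 / 26,842.2061 = 7.50244 years.

7.5024 years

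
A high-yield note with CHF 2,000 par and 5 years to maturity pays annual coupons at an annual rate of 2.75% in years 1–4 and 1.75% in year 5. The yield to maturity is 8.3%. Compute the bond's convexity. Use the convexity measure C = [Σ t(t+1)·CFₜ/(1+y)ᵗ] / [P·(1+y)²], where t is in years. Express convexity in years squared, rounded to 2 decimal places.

With y = 0.083:
  t   CF        PV=CF/(1+0.083)^t    t·PV        t(t+1)·PV
  1        55.00        50.7849        50.7849         101.5697
  2        55.00        46.8928        93.7855         281.3565
  3        55.00        43.2989       129.8968         519.5873
  4        55.00        39.9806       159.9222         799.6112
  5     2,035.00     1,365.9101     6,829.5507      40,977.3043
  Σ                  1,546.8673     7,263.9402      42,679.4291
P = 1,546.8673.
Convexity = Σ t(t+1)·PV / [P·(1+y)²] = 42,679.4291 / (1,546.8673 × 1.172889) = 23.52386.

23.52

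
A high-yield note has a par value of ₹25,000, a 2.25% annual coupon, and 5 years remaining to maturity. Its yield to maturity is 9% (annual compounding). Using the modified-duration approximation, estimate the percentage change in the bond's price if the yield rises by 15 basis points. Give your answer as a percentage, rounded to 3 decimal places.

-0.653%

Periodic yield y = 0.09. Modified duration first:
  t   CF        PV=CF/(1+0.09)^t    t·PV
  1       562.50       516.0550       516.0550
  2       562.50       473.4450       946.8900
  3       562.50       434.3532     1,303.0596
  4       562.50       398.4892     1,593.9567
  5    25,562.50    16,613.8711    83,069.3553
  Σ                 18,436.2135    87,429.3167
P = 18,436.2135; D_Mac = 4.74226 yrs; D_mod = 4.74226/(1+0.09) = 4.35070 yrs.
ΔP/P ≈ -D_mod · Δy = -4.35070 × (+0.0015) = -0.006526 = -0.6526%.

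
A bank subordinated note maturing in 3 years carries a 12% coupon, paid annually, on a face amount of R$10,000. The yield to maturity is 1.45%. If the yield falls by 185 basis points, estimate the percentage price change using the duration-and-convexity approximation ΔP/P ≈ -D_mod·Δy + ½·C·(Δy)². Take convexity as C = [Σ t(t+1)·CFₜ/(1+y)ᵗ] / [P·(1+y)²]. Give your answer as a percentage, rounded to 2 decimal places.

With y = 0.0145:
  t   CF        PV=CF/(1+0.0145)^t    t·PV        t(t+1)·PV
  1     1,200.00     1,182.8487     1,182.8487       2,365.6974
  2     1,200.00     1,165.9425     2,331.8851       6,995.6552
  3    11,200.00    10,726.5946    32,179.7839     128,719.1356
  Σ                 13,075.3859    35,694.5176     138,080.4881
P = 13,075.3859; D_Mac = 2.72990 yrs; D_mod = 2.69088 yrs; C = 10.26062.
Duration effect: -2.69088 × (-0.0185) = +0.049781
Convexity effect: 0.5 × 10.26062 × (-0.0185)² = +0.0017558
ΔP/P ≈ +0.049781 + 0.0017558 = +0.051537 = +5.1537%.

+5.15%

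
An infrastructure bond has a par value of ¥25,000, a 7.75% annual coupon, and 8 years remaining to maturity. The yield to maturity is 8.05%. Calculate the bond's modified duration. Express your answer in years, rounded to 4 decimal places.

5.7698 years

Periodic yield y = 0.0805. First find Macaulay duration:
  t   CF        PV=CF/(1+0.0805)^t    t·PV
  1     1,937.50     1,793.1513     1,793.1513
  2     1,937.50     1,659.5570     3,319.1140
  3     1,937.50     1,535.9158     4,607.7473
  4     1,937.50     1,421.4861     5,685.9445
  5     1,937.50     1,315.5818     6,577.9090
  6     1,937.50     1,217.5676     7,305.4056
  7     1,937.50     1,126.8557     7,887.9900
  8    26,937.50    14,499.7034   115,997.6270
  Σ                 24,569.8187   153,174.8887
P = 24,569.8187; Macaulay duration = 153,174.8887 / 24,569.8187 = 6.23427 years.
Modified duration = D_Mac / (1 + y) = 6.23427 / 1.0805 = 5.76980 years.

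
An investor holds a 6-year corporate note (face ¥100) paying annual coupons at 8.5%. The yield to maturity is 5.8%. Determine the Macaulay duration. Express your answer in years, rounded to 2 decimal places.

Periodic yield y = 0.058. Discount each cash flow and weight by its year:
  t   CF        PV=CF/(1+0.058)^t    t·PV
  1         8.50         8.0340         8.0340
  2         8.50         7.5936        15.1872
  3         8.50         7.1773        21.5319
  4         8.50         6.7839        27.1354
  5         8.50         6.4120        32.0598
  6       108.50        77.3599       464.1592
  Σ                    113.3606       568.1076
Price P = Σ PV = 113.3606.
Macaulay duration = Σ(t·PV) / P = 568.1076 / 113.3606 = 5.01151 years.

5.01 years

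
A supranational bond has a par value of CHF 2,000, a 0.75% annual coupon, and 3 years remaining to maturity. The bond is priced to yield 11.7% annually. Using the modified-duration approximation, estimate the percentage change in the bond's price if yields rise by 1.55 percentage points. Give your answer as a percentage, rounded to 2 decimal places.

Periodic yield y = 0.117. Modified duration first:
  t   CF        PV=CF/(1+0.117)^t    t·PV
  1        15.00        13.4288        13.4288
  2        15.00        12.0222        24.0445
  3     2,015.00     1,445.8243     4,337.4730
  Σ                  1,471.2754     4,374.9463
P = 1,471.2754; D_Mac = 2.97357 yrs; D_mod = 2.97357/(1+0.117) = 2.66211 yrs.
ΔP/P ≈ -D_mod · Δy = -2.66211 × (+0.0155) = -0.041263 = -4.1263%.

-4.13%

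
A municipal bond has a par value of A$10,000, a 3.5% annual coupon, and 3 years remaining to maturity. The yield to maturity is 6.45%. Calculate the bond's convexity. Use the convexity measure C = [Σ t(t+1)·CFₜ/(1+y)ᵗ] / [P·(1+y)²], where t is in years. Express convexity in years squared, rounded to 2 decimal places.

10.10

With y = 0.0645:
  t   CF        PV=CF/(1+0.0645)^t    t·PV        t(t+1)·PV
  1       350.00       328.7929       328.7929         657.5857
  2       350.00       308.8707       617.7414       1,853.2242
  3    10,350.00     8,580.3174    25,740.9521     102,963.8086
  Σ                  9,217.9809    26,687.4864     105,474.6185
P = 9,217.9809.
Convexity = Σ t(t+1)·PV / [P·(1+y)²] = 105,474.6185 / (9,217.9809 × 1.133160) = 10.09766.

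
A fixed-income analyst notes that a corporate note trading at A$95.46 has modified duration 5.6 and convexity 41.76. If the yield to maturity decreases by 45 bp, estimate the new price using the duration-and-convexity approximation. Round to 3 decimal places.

A$97.906

Duration effect: -D_mod·Δy = -5.6 × (-0.0045) = +0.025200
Convexity effect: ½·C·(Δy)² = 0.5 × 41.76 × (-0.0045)² = +0.00042282
ΔP/P ≈ +0.025200 + 0.00042282 = +0.02562282
New price ≈ 95.46 × (1 + 0.02562282) = 97.9059543972.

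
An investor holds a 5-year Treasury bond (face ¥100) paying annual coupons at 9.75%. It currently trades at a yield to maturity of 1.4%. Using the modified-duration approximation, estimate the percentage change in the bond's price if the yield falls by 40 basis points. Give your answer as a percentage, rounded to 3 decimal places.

Periodic yield y = 0.014. Modified duration first:
  t   CF        PV=CF/(1+0.014)^t    t·PV
  1         9.75         9.6154         9.6154
  2         9.75         9.4826        18.9653
  3         9.75         9.3517        28.0551
  4         9.75         9.2226        36.8904
  5       109.75       102.3799       511.8996
  Σ                    140.0522       605.4257
P = 140.0522; D_Mac = 4.32286 yrs; D_mod = 4.32286/(1+0.014) = 4.26317 yrs.
ΔP/P ≈ -D_mod · Δy = -4.26317 × (-0.004) = +0.017053 = +1.7053%.

+1.705%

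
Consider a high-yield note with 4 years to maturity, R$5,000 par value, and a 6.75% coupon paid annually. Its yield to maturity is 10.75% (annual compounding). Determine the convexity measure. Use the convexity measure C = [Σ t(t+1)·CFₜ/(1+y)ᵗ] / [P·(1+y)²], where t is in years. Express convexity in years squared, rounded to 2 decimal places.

With y = 0.1075:
  t   CF        PV=CF/(1+0.1075)^t    t·PV        t(t+1)·PV
  1       337.50       304.7404       304.7404         609.4808
  2       337.50       275.1606       550.3213       1,650.9638
  3       337.50       248.4520       745.3561       2,981.4245
  4     5,337.50     3,547.8312    14,191.3248      70,956.6240
  Σ                  4,376.1843    15,791.7426      76,198.4931
P = 4,376.1843.
Convexity = Σ t(t+1)·PV / [P·(1+y)²] = 76,198.4931 / (4,376.1843 × 1.226556) = 14.19591.

14.20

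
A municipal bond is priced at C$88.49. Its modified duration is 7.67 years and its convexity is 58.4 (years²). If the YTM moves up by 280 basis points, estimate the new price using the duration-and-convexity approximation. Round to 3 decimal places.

Duration effect: -D_mod·Δy = -7.67 × (+0.028) = -0.214760
Convexity effect: ½·C·(Δy)² = 0.5 × 58.4 × (0.028)² = +0.0228928
ΔP/P ≈ -0.214760 + 0.0228928 = -0.1918672
New price ≈ 88.49 × (1 - 0.1918672) = 71.511671472.

C$71.512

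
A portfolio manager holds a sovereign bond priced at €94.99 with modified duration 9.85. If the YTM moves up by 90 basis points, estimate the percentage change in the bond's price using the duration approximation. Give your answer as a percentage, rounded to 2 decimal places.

-8.87%

Duration approximation: ΔP/P ≈ -D_mod · Δy = -9.85 × (+0.009) = -0.088650.
As a percentage: -8.8650%.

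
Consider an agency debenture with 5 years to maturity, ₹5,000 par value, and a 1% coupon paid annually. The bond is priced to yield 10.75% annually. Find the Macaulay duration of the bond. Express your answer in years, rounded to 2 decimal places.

Periodic yield y = 0.1075. Discount each cash flow and weight by its year:
  t   CF        PV=CF/(1+0.1075)^t    t·PV
  1        50.00        45.1467        45.1467
  2        50.00        40.7645        81.5291
  3        50.00        36.8077       110.4231
  4        50.00        33.2350       132.9398
  5     5,050.00     3,030.9076    15,154.5382
  Σ                  3,186.8616    15,524.5770
Price P = Σ PV = 3,186.8616.
Macaulay duration = Σ(t·PV) / P = 15,524.5770 / 3,186.8616 = 4.87143 years.

4.87 years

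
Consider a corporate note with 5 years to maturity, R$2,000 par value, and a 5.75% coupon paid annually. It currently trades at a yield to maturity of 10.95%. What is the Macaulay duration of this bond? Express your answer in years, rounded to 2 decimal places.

4.42 years

Periodic yield y = 0.1095. Discount each cash flow and weight by its year:
  t   CF        PV=CF/(1+0.1095)^t    t·PV
  1       115.00       103.6503       103.6503
  2       115.00        93.4207       186.8414
  3       115.00        84.2007       252.6022
  4       115.00        75.8907       303.5628
  5     2,115.00     1,257.9803     6,289.9015
  Σ                  1,615.1428     7,136.5583
Price P = Σ PV = 1,615.1428.
Macaulay duration = Σ(t·PV) / P = 7,136.5583 / 1,615.1428 = 4.41853 years.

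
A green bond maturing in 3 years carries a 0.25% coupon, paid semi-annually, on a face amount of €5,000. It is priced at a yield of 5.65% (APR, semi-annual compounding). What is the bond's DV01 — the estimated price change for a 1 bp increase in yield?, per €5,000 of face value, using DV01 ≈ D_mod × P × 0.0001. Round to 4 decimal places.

Periodic yield y = 0.02825.
  t   CF        PV=CF/(1+0.02825)^t    t·PV
  1         6.25         6.0783         6.0783
  2         6.25         5.9113        11.8226
  3         6.25         5.7489        17.2467
  4         6.25         5.5909        22.3638
  5         6.25         5.4373        27.1867
  6     5,006.25     4,235.6515    25,413.9092
  Σ                  4,264.4183    25,498.6073
P = 4,264.4183; D_Mac = 5.97939 half-year periods = 2.98969 yrs; D_mod = 2.90756 yrs.
DV01 ≈ 2.90756 × 4,264.4183 × 0.0001 = 1.239903.

€1.2399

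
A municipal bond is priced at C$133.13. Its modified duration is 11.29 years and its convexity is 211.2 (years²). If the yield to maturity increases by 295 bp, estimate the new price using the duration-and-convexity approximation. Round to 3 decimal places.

Duration effect: -D_mod·Δy = -11.29 × (+0.0295) = -0.333055
Convexity effect: ½·C·(Δy)² = 0.5 × 211.2 × (0.0295)² = +0.0918984
ΔP/P ≈ -0.333055 + 0.0918984 = -0.2411566
New price ≈ 133.13 × (1 - 0.2411566) = 101.024821842.

C$101.025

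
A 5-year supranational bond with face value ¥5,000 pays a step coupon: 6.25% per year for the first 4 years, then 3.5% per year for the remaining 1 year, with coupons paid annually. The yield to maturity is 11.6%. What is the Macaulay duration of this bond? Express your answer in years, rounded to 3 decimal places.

Periodic yield y = 0.116. Discount each cash flow and weight by its year:
  t   CF        PV=CF/(1+0.116)^t    t·PV
  1       312.50       280.0179       280.0179
  2       312.50       250.9121       501.8242
  3       312.50       224.8316       674.4949
  4       312.50       201.4620       805.8482
  5     5,175.00     2,989.4368    14,947.1842
  Σ                  3,946.6606    17,209.3694
Price P = Σ PV = 3,946.6606.
Macaulay duration = Σ(t·PV) / P = 17,209.3694 / 3,946.6606 = 4.36049 years.

4.360 years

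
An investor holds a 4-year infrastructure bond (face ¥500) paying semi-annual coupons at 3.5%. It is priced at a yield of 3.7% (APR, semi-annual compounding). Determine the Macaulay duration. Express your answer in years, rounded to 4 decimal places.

Periodic yield y = 0.0185. Discount each cash flow and weight by its period:
  t   CF        PV=CF/(1+0.0185)^t    t·PV
  1         8.75         8.5911         8.5911
  2         8.75         8.4350        16.8700
  3         8.75         8.2818        24.8454
  4         8.75         8.1314        32.5255
  5         8.75         7.9837        39.9184
  6         8.75         7.8387        47.0320
  7         8.75         7.6963        53.8740
  8       508.75       439.3556     3,514.8447
  Σ                    496.3135     3,738.5010
Price P = Σ PV = 496.3135.
Macaulay duration = Σ(t·PV) / P = 3,738.5010 / 496.3135 = 7.53254 half-year periods.
In years: 7.53254 / 2 = 3.76627 years.

3.7663 years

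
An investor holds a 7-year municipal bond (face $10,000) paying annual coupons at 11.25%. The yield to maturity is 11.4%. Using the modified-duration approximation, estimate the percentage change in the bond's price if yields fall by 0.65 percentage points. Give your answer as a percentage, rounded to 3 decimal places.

+3.030%

Periodic yield y = 0.114. Modified duration first:
  t   CF        PV=CF/(1+0.114)^t    t·PV
  1     1,125.00     1,009.8743     1,009.8743
  2     1,125.00       906.5299     1,813.0598
  3     1,125.00       813.7611     2,441.2834
  4     1,125.00       730.4858     2,921.9431
  5     1,125.00       655.7323     3,278.6614
  6     1,125.00       588.6286     3,531.7717
  7    11,125.00     5,225.2092    36,576.4645
  Σ                  9,930.2213    51,573.0583
P = 9,930.2213; D_Mac = 5.19355 yrs; D_mod = 5.19355/(1+0.114) = 4.66207 yrs.
ΔP/P ≈ -D_mod · Δy = -4.66207 × (-0.0065) = +0.030303 = +3.0303%.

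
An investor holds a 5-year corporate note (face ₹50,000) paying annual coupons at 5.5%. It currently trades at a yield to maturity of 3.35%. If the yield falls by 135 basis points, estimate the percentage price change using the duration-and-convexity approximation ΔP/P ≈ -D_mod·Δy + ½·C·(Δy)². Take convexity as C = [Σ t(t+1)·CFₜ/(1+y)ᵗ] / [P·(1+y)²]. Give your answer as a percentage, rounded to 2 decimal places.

+6.14%

With y = 0.0335:
  t   CF        PV=CF/(1+0.0335)^t    t·PV        t(t+1)·PV
  1     2,750.00     2,660.8612     2,660.8612       5,321.7223
  2     2,750.00     2,574.6117     5,149.2233      15,447.6700
  3     2,750.00     2,491.1579     7,473.4736      29,893.8945
  4     2,750.00     2,410.4092     9,641.6367      48,208.1833
  5    52,750.00    44,737.3298   223,686.6490   1,342,119.8940
  Σ                 54,874.3696   248,611.8437   1,440,991.3640
P = 54,874.3696; D_Mac = 4.53056 yrs; D_mod = 4.38371 yrs; C = 24.58504.
Duration effect: -4.38371 × (-0.0135) = +0.059180
Convexity effect: 0.5 × 24.58504 × (-0.0135)² = +0.0022403
ΔP/P ≈ +0.059180 + 0.0022403 = +0.061420 = +6.1420%.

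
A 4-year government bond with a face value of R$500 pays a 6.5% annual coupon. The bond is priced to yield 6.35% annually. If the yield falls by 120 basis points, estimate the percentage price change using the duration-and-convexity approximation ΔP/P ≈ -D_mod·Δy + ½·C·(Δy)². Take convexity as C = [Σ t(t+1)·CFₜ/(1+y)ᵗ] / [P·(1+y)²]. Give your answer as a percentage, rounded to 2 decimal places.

+4.23%

With y = 0.0635:
  t   CF        PV=CF/(1+0.0635)^t    t·PV        t(t+1)·PV
  1        32.50        30.5595        30.5595          61.1189
  2        32.50        28.7348        57.4696         172.4089
  3        32.50        27.0191        81.0573         324.2292
  4       532.50       416.2647     1,665.0590       8,325.2950
  Σ                    502.5781     1,834.1454       8,883.0520
P = 502.5781; D_Mac = 3.64947 yrs; D_mod = 3.43157 yrs; C = 15.62729.
Duration effect: -3.43157 × (-0.012) = +0.041179
Convexity effect: 0.5 × 15.62729 × (-0.012)² = +0.0011252
ΔP/P ≈ +0.041179 + 0.0011252 = +0.042304 = +4.2304%.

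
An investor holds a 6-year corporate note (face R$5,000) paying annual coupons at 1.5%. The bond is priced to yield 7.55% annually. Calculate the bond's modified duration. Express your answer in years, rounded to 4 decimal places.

5.3314 years

Periodic yield y = 0.0755. First find Macaulay duration:
  t   CF        PV=CF/(1+0.0755)^t    t·PV
  1        75.00        69.7350        69.7350
  2        75.00        64.8396       129.6792
  3        75.00        60.2879       180.8636
  4        75.00        56.0557       224.2227
  5        75.00        52.1206       260.6029
  6     5,075.00     3,279.2427    19,675.4561
  Σ                  3,582.2814    20,540.5596
P = 3,582.2814; Macaulay duration = 20,540.5596 / 3,582.2814 = 5.73393 years.
Modified duration = D_Mac / (1 + y) = 5.73393 / 1.0755 = 5.33141 years.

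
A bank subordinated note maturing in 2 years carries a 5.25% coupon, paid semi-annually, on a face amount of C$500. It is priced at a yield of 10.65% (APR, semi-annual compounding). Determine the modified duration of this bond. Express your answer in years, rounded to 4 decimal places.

Periodic yield y = 0.05325. First find Macaulay duration:
  t   CF        PV=CF/(1+0.05325)^t    t·PV
  1       13.125        12.4614        12.4614
  2       13.125        11.8314        23.6628
  3       13.125        11.2332        33.6997
  4      513.125       416.9628     1,667.8512
  Σ                    452.4889     1,737.6751
P = 452.4889; Macaulay duration = 1,737.6751 / 452.4889 = 3.84026 half-year periods = 1.92013 years.
Modified duration = D_Mac / (1 + y) = 1.92013 / 1.05325 = 1.82305 years.

1.8231 years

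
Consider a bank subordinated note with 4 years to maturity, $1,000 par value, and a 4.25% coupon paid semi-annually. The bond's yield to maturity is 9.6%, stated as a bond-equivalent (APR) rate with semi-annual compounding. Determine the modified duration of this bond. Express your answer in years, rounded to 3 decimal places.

3.517 years

Periodic yield y = 0.048. First find Macaulay duration:
  t   CF        PV=CF/(1+0.048)^t    t·PV
  1        21.25        20.2767        20.2767
  2        21.25        19.3480        38.6960
  3        21.25        18.4618        55.3855
  4        21.25        17.6163        70.4651
  5        21.25        16.8094        84.0471
  6        21.25        16.0395        96.2371
  7        21.25        15.3049       107.1342
  8     1,021.25       701.8460     5,614.7677
  Σ                    825.7026     6,087.0094
P = 825.7026; Macaulay duration = 6,087.0094 / 825.7026 = 7.37191 half-year periods = 3.68596 years.
Modified duration = D_Mac / (1 + y) = 3.68596 / 1.048 = 3.51713 years.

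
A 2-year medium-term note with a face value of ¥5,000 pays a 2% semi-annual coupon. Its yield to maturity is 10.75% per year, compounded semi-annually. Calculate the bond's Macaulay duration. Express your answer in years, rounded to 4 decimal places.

Periodic yield y = 0.05375. Discount each cash flow and weight by its period:
  t   CF        PV=CF/(1+0.05375)^t    t·PV
  1        50.00        47.4496        47.4496
  2        50.00        45.0293        90.0585
  3        50.00        42.7324       128.1972
  4     5,050.00     4,095.8216    16,383.2862
  Σ                  4,231.0328    16,648.9915
Price P = Σ PV = 4,231.0328.
Macaulay duration = Σ(t·PV) / P = 16,648.9915 / 4,231.0328 = 3.93497 half-year periods.
In years: 3.93497 / 2 = 1.96749 years.

1.9675 years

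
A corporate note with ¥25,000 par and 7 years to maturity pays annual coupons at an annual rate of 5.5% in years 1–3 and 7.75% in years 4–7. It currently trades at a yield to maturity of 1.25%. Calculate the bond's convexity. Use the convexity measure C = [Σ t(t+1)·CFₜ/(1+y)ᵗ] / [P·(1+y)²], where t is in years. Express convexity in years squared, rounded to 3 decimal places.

44.992

With y = 0.0125:
  t   CF        PV=CF/(1+0.0125)^t    t·PV        t(t+1)·PV
  1     1,375.00     1,358.0247     1,358.0247       2,716.0494
  2     1,375.00     1,341.2590     2,682.5179       8,047.5537
  3     1,375.00     1,324.7002     3,974.1006      15,896.4024
  4     1,937.50     1,843.5783     7,374.3131      36,871.5657
  5     1,937.50     1,820.8181     9,104.0903      54,624.5417
  6     1,937.50     1,798.3388    10,790.0329      75,530.2305
  7    26,937.50    24,694.0353   172,858.2470   1,382,865.9757
  Σ                 34,180.7543   208,141.3265   1,576,552.3192
P = 34,180.7543.
Convexity = Σ t(t+1)·PV / [P·(1+y)²] = 1,576,552.3192 / (34,180.7543 × 1.025156) = 44.99214.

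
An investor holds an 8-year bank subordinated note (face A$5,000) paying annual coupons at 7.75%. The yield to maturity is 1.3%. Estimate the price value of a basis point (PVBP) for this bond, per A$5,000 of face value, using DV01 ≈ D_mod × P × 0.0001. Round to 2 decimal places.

Periodic yield y = 0.013.
  t   CF        PV=CF/(1+0.013)^t    t·PV
  1       387.50       382.5271       382.5271
  2       387.50       377.6181       755.2362
  3       387.50       372.7721     1,118.3162
  4       387.50       367.9882     1,471.9529
  5       387.50       363.2658     1,816.3289
  6       387.50       358.6039     2,151.6235
  7       387.50       354.0019     2,478.0133
  8     5,387.50     4,858.6064    38,868.8514
  Σ                  7,435.3836    49,042.8496
P = 7,435.3836; D_Mac = 6.59587 yrs; D_mod = 6.51123 yrs.
DV01 ≈ 6.51123 × 7,435.3836 × 0.0001 = 4.841347.

A$4.84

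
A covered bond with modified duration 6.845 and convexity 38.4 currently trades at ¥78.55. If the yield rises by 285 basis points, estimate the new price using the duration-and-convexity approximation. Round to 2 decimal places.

¥64.45

Duration effect: -D_mod·Δy = -6.845 × (+0.0285) = -0.1950825
Convexity effect: ½·C·(Δy)² = 0.5 × 38.4 × (0.0285)² = +0.0155952
ΔP/P ≈ -0.1950825 + 0.0155952 = -0.1794873
New price ≈ 78.55 × (1 - 0.1794873) = 64.451272585.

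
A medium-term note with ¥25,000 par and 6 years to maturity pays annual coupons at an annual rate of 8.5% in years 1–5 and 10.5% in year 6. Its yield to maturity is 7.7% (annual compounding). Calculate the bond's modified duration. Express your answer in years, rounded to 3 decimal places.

Periodic yield y = 0.077. First find Macaulay duration:
  t   CF        PV=CF/(1+0.077)^t    t·PV
  1     2,125.00     1,973.0734     1,973.0734
  2     2,125.00     1,832.0087     3,664.0174
  3     2,125.00     1,701.0294     5,103.0883
  4     2,125.00     1,579.4145     6,317.6580
  5     2,125.00     1,466.4944     7,332.4722
  6    27,625.00    17,701.4184   106,208.5103
  Σ                 26,253.4388   130,598.8194
P = 26,253.4388; Macaulay duration = 130,598.8194 / 26,253.4388 = 4.97454 years.
Modified duration = D_Mac / (1 + y) = 4.97454 / 1.077 = 4.61889 years.

4.619 years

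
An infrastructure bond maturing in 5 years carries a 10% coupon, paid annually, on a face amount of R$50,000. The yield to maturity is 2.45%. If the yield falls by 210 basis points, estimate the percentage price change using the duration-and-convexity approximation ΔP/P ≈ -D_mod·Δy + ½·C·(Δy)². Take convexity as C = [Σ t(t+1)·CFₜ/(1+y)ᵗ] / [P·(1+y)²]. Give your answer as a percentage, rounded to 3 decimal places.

With y = 0.0245:
  t   CF        PV=CF/(1+0.0245)^t    t·PV        t(t+1)·PV
  1     5,000.00     4,880.4295     4,880.4295       9,760.8590
  2     5,000.00     4,763.7184     9,527.4368      28,582.3103
  3     5,000.00     4,649.7983    13,949.3950      55,797.5798
  4     5,000.00     4,538.6026    18,154.4102      90,772.0511
  5    55,000.00    48,730.7253   243,653.6267   1,461,921.7604
  Σ                 67,563.2741   290,165.2981   1,646,834.5606
P = 67,563.2741; D_Mac = 4.29472 yrs; D_mod = 4.19201 yrs; C = 23.22284.
Duration effect: -4.19201 × (-0.021) = +0.088032
Convexity effect: 0.5 × 23.22284 × (-0.021)² = +0.0051206
ΔP/P ≈ +0.088032 + 0.0051206 = +0.093153 = +9.3153%.

+9.315%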